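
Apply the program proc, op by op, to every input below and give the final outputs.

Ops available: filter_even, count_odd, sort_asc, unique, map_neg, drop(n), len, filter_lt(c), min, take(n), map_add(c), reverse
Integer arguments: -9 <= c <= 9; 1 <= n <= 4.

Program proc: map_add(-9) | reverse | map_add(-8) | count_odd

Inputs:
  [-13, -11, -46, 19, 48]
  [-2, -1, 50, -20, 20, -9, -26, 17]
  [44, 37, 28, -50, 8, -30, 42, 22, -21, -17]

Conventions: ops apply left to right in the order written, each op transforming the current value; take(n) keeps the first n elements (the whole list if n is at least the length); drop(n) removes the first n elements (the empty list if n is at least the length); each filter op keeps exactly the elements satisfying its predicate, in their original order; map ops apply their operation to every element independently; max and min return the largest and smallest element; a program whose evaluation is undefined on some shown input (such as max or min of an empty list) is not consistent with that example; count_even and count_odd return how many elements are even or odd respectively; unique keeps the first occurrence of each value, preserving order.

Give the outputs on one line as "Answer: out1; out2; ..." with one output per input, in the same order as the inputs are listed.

2; 5; 7

Execution, op by op:
  [-13, -11, -46, 19, 48] -> [-22, -20, -55, 10, 39] -> [39, 10, -55, -20, -22] -> [31, 2, -63, -28, -30] -> 2
  [-2, -1, 50, -20, 20, -9, -26, 17] -> [-11, -10, 41, -29, 11, -18, -35, 8] -> [8, -35, -18, 11, -29, 41, -10, -11] -> [0, -43, -26, 3, -37, 33, -18, -19] -> 5
  [44, 37, 28, -50, 8, -30, 42, 22, -21, -17] -> [35, 28, 19, -59, -1, -39, 33, 13, -30, -26] -> [-26, -30, 13, 33, -39, -1, -59, 19, 28, 35] -> [-34, -38, 5, 25, -47, -9, -67, 11, 20, 27] -> 7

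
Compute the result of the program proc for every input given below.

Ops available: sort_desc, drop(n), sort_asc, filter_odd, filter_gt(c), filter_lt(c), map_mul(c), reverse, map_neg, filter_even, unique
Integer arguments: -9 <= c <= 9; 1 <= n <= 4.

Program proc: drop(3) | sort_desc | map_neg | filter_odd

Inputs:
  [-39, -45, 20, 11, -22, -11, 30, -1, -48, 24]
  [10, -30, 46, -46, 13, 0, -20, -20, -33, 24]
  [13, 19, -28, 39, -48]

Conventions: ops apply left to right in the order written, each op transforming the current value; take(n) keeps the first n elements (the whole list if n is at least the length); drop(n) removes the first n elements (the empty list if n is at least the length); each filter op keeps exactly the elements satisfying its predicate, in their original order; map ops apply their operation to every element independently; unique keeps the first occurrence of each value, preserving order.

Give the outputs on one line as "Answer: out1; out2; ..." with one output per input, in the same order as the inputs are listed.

[-11, 1, 11]; [-13, 33]; [-39]

Execution, op by op:
  [-39, -45, 20, 11, -22, -11, 30, -1, -48, 24] -> [11, -22, -11, 30, -1, -48, 24] -> [30, 24, 11, -1, -11, -22, -48] -> [-30, -24, -11, 1, 11, 22, 48] -> [-11, 1, 11]
  [10, -30, 46, -46, 13, 0, -20, -20, -33, 24] -> [-46, 13, 0, -20, -20, -33, 24] -> [24, 13, 0, -20, -20, -33, -46] -> [-24, -13, 0, 20, 20, 33, 46] -> [-13, 33]
  [13, 19, -28, 39, -48] -> [39, -48] -> [39, -48] -> [-39, 48] -> [-39]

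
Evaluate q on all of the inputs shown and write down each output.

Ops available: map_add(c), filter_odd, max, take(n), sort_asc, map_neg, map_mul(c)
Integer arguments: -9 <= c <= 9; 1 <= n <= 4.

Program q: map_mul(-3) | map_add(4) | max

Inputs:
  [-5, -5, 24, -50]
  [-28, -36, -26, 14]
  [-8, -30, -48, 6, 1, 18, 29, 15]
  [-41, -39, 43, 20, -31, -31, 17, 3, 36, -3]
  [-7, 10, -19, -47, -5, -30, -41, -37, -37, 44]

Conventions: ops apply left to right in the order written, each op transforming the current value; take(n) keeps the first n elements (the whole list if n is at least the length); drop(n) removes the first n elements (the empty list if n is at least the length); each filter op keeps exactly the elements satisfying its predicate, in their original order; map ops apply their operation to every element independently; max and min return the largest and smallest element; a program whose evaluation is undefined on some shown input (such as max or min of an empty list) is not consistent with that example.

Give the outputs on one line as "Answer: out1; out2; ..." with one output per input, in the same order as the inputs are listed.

154; 112; 148; 127; 145

Execution, op by op:
  [-5, -5, 24, -50] -> [15, 15, -72, 150] -> [19, 19, -68, 154] -> 154
  [-28, -36, -26, 14] -> [84, 108, 78, -42] -> [88, 112, 82, -38] -> 112
  [-8, -30, -48, 6, 1, 18, 29, 15] -> [24, 90, 144, -18, -3, -54, -87, -45] -> [28, 94, 148, -14, 1, -50, -83, -41] -> 148
  [-41, -39, 43, 20, -31, -31, 17, 3, 36, -3] -> [123, 117, -129, -60, 93, 93, -51, -9, -108, 9] -> [127, 121, -125, -56, 97, 97, -47, -5, -104, 13] -> 127
  [-7, 10, -19, -47, -5, -30, -41, -37, -37, 44] -> [21, -30, 57, 141, 15, 90, 123, 111, 111, -132] -> [25, -26, 61, 145, 19, 94, 127, 115, 115, -128] -> 145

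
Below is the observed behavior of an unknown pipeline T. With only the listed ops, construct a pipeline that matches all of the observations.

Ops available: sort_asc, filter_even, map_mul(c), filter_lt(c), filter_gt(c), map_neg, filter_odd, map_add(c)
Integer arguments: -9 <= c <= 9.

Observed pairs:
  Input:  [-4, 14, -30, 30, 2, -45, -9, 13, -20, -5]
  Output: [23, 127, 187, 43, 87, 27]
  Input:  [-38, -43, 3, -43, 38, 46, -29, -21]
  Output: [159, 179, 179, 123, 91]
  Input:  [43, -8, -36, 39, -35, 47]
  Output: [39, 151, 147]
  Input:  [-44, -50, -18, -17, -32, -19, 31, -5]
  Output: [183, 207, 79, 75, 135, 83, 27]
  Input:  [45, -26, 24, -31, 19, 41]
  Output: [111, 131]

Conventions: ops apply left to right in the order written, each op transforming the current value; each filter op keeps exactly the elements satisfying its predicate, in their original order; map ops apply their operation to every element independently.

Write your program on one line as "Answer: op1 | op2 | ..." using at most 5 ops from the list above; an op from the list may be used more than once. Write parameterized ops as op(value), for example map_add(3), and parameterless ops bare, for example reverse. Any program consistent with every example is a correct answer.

map_mul(4) | map_add(-7) | map_neg | filter_gt(3)

Check, running the answer program on each example:
  [-4, 14, -30, 30, 2, -45, -9, 13, -20, -5] -> [-16, 56, -120, 120, 8, -180, -36, 52, -80, -20] -> [-23, 49, -127, 113, 1, -187, -43, 45, -87, -27] -> [23, -49, 127, -113, -1, 187, 43, -45, 87, 27] -> [23, 127, 187, 43, 87, 27]
  [-38, -43, 3, -43, 38, 46, -29, -21] -> [-152, -172, 12, -172, 152, 184, -116, -84] -> [-159, -179, 5, -179, 145, 177, -123, -91] -> [159, 179, -5, 179, -145, -177, 123, 91] -> [159, 179, 179, 123, 91]
  [43, -8, -36, 39, -35, 47] -> [172, -32, -144, 156, -140, 188] -> [165, -39, -151, 149, -147, 181] -> [-165, 39, 151, -149, 147, -181] -> [39, 151, 147]
  [-44, -50, -18, -17, -32, -19, 31, -5] -> [-176, -200, -72, -68, -128, -76, 124, -20] -> [-183, -207, -79, -75, -135, -83, 117, -27] -> [183, 207, 79, 75, 135, 83, -117, 27] -> [183, 207, 79, 75, 135, 83, 27]
  [45, -26, 24, -31, 19, 41] -> [180, -104, 96, -124, 76, 164] -> [173, -111, 89, -131, 69, 157] -> [-173, 111, -89, 131, -69, -157] -> [111, 131]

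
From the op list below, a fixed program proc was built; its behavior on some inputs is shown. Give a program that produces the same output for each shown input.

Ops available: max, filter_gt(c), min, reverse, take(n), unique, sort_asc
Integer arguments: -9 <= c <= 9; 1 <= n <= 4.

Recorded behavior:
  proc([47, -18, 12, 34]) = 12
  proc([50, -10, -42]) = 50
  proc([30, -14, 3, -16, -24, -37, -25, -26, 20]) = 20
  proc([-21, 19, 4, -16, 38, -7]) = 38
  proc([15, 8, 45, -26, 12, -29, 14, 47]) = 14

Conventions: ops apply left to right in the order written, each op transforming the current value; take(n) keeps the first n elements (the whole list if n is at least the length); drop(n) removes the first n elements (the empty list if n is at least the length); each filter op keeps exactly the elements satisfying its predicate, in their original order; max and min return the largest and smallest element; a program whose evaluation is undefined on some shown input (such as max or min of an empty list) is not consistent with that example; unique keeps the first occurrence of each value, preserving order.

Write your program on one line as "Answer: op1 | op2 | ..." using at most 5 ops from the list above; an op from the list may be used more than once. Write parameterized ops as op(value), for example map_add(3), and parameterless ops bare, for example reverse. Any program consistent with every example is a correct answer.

reverse | take(3) | reverse | filter_gt(-4) | min

Check, running the answer program on each example:
  [47, -18, 12, 34] -> [34, 12, -18, 47] -> [34, 12, -18] -> [-18, 12, 34] -> [12, 34] -> 12
  [50, -10, -42] -> [-42, -10, 50] -> [-42, -10, 50] -> [50, -10, -42] -> [50] -> 50
  [30, -14, 3, -16, -24, -37, -25, -26, 20] -> [20, -26, -25, -37, -24, -16, 3, -14, 30] -> [20, -26, -25] -> [-25, -26, 20] -> [20] -> 20
  [-21, 19, 4, -16, 38, -7] -> [-7, 38, -16, 4, 19, -21] -> [-7, 38, -16] -> [-16, 38, -7] -> [38] -> 38
  [15, 8, 45, -26, 12, -29, 14, 47] -> [47, 14, -29, 12, -26, 45, 8, 15] -> [47, 14, -29] -> [-29, 14, 47] -> [14, 47] -> 14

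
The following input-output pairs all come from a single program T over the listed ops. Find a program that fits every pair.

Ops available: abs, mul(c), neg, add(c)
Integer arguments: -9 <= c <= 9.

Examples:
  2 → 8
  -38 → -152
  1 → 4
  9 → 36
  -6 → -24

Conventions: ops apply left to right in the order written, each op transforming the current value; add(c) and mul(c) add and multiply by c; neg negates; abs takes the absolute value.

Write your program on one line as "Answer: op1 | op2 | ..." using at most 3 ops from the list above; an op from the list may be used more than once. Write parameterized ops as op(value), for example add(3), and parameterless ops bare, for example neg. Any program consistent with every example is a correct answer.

neg | mul(-4)

Check, running the answer program on each example:
  2 -> -2 -> 8
  -38 -> 38 -> -152
  1 -> -1 -> 4
  9 -> -9 -> 36
  -6 -> 6 -> -24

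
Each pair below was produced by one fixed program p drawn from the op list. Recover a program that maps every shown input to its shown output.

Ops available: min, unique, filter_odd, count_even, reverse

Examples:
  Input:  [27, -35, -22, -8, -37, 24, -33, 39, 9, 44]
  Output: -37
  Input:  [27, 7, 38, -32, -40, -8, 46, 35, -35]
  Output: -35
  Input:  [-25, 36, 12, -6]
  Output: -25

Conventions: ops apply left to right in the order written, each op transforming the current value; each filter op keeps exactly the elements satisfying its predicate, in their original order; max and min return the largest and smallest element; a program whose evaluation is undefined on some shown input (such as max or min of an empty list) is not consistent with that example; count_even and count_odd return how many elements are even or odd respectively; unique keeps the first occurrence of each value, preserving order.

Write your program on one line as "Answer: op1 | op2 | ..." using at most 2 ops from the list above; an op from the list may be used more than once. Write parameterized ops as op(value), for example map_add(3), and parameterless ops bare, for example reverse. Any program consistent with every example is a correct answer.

filter_odd | min

Check, running the answer program on each example:
  [27, -35, -22, -8, -37, 24, -33, 39, 9, 44] -> [27, -35, -37, -33, 39, 9] -> -37
  [27, 7, 38, -32, -40, -8, 46, 35, -35] -> [27, 7, 35, -35] -> -35
  [-25, 36, 12, -6] -> [-25] -> -25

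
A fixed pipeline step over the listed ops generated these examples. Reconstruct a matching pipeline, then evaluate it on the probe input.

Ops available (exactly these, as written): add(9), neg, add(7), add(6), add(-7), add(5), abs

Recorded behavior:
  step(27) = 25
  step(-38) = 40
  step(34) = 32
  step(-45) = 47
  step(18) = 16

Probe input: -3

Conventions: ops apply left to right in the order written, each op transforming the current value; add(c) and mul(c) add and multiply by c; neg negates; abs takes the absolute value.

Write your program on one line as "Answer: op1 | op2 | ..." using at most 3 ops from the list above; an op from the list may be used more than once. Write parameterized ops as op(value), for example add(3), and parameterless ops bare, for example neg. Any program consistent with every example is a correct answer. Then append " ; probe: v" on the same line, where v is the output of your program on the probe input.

add(-7) | add(5) | abs ; probe: 5

Check, running the answer program on each example:
  27 -> 20 -> 25 -> 25
  -38 -> -45 -> -40 -> 40
  34 -> 27 -> 32 -> 32
  -45 -> -52 -> -47 -> 47
  18 -> 11 -> 16 -> 16
  probe: -3 -> -10 -> -5 -> 5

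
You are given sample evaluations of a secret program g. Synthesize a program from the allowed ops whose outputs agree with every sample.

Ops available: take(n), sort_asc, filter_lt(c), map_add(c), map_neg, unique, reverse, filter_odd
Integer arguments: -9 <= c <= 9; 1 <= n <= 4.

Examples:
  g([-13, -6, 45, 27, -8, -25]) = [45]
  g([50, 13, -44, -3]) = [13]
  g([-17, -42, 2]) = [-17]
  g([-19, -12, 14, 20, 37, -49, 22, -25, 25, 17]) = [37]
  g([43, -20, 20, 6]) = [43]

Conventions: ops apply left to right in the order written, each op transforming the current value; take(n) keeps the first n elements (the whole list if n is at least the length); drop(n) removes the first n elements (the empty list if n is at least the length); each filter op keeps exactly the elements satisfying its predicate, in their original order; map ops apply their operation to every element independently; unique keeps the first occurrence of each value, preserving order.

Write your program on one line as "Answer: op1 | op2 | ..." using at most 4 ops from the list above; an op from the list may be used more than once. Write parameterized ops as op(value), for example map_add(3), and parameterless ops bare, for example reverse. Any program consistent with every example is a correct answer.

filter_odd | sort_asc | reverse | take(1)

Check, running the answer program on each example:
  [-13, -6, 45, 27, -8, -25] -> [-13, 45, 27, -25] -> [-25, -13, 27, 45] -> [45, 27, -13, -25] -> [45]
  [50, 13, -44, -3] -> [13, -3] -> [-3, 13] -> [13, -3] -> [13]
  [-17, -42, 2] -> [-17] -> [-17] -> [-17] -> [-17]
  [-19, -12, 14, 20, 37, -49, 22, -25, 25, 17] -> [-19, 37, -49, -25, 25, 17] -> [-49, -25, -19, 17, 25, 37] -> [37, 25, 17, -19, -25, -49] -> [37]
  [43, -20, 20, 6] -> [43] -> [43] -> [43] -> [43]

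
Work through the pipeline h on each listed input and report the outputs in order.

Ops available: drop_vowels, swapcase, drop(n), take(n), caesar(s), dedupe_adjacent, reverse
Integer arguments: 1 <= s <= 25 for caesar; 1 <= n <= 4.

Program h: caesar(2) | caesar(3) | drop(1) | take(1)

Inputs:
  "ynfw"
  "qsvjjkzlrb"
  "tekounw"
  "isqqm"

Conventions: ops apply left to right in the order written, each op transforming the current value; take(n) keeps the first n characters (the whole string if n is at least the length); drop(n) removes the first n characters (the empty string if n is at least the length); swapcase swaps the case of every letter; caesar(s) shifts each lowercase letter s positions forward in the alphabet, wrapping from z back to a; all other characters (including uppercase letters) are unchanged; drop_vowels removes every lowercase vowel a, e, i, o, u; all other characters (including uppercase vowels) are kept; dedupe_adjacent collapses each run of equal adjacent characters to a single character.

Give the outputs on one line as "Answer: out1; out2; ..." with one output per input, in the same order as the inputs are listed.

"s"; "x"; "j"; "x"

Execution, op by op:
  "ynfw" -> "aphy" -> "dskb" -> "skb" -> "s"
  "qsvjjkzlrb" -> "suxllmbntd" -> "vxaoopeqwg" -> "xaoopeqwg" -> "x"
  "tekounw" -> "vgmqwpy" -> "yjptzsb" -> "jptzsb" -> "j"
  "isqqm" -> "kusso" -> "nxvvr" -> "xvvr" -> "x"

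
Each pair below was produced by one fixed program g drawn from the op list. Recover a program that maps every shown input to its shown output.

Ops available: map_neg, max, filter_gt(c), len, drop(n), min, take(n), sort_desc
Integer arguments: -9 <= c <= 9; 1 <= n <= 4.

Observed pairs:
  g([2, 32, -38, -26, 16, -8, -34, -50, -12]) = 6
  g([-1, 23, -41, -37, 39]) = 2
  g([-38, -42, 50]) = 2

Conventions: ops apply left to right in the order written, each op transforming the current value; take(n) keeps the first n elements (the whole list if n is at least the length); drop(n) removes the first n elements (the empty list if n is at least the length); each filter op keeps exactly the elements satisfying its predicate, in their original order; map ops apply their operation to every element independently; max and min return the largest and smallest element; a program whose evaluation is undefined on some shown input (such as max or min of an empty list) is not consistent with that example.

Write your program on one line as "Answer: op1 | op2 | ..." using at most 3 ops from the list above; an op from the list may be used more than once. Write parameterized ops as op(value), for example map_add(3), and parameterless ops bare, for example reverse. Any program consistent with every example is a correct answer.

map_neg | filter_gt(4) | len

Check, running the answer program on each example:
  [2, 32, -38, -26, 16, -8, -34, -50, -12] -> [-2, -32, 38, 26, -16, 8, 34, 50, 12] -> [38, 26, 8, 34, 50, 12] -> 6
  [-1, 23, -41, -37, 39] -> [1, -23, 41, 37, -39] -> [41, 37] -> 2
  [-38, -42, 50] -> [38, 42, -50] -> [38, 42] -> 2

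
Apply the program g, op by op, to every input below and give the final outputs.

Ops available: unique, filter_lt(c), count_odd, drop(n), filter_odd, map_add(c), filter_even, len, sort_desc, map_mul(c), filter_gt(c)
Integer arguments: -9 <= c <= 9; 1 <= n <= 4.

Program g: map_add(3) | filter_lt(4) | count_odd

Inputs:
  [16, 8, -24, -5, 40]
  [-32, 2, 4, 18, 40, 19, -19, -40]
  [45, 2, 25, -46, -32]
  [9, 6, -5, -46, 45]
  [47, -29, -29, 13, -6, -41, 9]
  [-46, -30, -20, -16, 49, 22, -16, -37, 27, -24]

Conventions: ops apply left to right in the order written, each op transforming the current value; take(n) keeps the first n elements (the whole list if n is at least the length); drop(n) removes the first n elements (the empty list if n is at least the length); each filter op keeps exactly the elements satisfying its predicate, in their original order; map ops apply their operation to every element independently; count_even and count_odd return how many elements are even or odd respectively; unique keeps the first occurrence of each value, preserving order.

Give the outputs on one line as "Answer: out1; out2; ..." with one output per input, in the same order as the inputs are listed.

Execution, op by op:
  [16, 8, -24, -5, 40] -> [19, 11, -21, -2, 43] -> [-21, -2] -> 1
  [-32, 2, 4, 18, 40, 19, -19, -40] -> [-29, 5, 7, 21, 43, 22, -16, -37] -> [-29, -16, -37] -> 2
  [45, 2, 25, -46, -32] -> [48, 5, 28, -43, -29] -> [-43, -29] -> 2
  [9, 6, -5, -46, 45] -> [12, 9, -2, -43, 48] -> [-2, -43] -> 1
  [47, -29, -29, 13, -6, -41, 9] -> [50, -26, -26, 16, -3, -38, 12] -> [-26, -26, -3, -38] -> 1
  [-46, -30, -20, -16, 49, 22, -16, -37, 27, -24] -> [-43, -27, -17, -13, 52, 25, -13, -34, 30, -21] -> [-43, -27, -17, -13, -13, -34, -21] -> 6

1; 2; 2; 1; 1; 6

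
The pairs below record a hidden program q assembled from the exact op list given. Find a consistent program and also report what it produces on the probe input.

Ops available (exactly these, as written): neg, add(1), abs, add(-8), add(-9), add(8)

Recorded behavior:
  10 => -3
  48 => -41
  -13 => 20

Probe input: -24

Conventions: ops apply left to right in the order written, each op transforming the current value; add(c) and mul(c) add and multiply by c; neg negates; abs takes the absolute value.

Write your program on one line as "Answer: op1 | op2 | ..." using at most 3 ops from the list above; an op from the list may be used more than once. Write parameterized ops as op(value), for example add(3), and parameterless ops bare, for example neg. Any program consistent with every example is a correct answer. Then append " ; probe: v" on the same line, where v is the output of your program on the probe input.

add(1) | add(-8) | neg ; probe: 31

Check, running the answer program on each example:
  10 -> 11 -> 3 -> -3
  48 -> 49 -> 41 -> -41
  -13 -> -12 -> -20 -> 20
  probe: -24 -> -23 -> -31 -> 31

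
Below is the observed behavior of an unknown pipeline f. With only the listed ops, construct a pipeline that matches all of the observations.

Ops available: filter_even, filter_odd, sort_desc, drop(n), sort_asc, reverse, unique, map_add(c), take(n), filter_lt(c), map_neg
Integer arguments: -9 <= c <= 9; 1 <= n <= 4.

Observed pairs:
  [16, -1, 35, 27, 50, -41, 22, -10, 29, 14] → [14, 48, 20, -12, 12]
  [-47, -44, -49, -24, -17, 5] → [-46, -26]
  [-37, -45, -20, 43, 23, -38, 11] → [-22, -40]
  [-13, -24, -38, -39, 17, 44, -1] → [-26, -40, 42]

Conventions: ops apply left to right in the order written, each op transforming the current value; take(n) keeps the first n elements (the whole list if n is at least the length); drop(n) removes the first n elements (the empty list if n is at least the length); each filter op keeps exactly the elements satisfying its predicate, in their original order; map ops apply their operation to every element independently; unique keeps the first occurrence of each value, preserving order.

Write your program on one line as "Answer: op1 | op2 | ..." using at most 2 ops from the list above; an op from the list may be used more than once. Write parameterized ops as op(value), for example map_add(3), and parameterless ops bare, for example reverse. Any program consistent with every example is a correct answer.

filter_even | map_add(-2)

Check, running the answer program on each example:
  [16, -1, 35, 27, 50, -41, 22, -10, 29, 14] -> [16, 50, 22, -10, 14] -> [14, 48, 20, -12, 12]
  [-47, -44, -49, -24, -17, 5] -> [-44, -24] -> [-46, -26]
  [-37, -45, -20, 43, 23, -38, 11] -> [-20, -38] -> [-22, -40]
  [-13, -24, -38, -39, 17, 44, -1] -> [-24, -38, 44] -> [-26, -40, 42]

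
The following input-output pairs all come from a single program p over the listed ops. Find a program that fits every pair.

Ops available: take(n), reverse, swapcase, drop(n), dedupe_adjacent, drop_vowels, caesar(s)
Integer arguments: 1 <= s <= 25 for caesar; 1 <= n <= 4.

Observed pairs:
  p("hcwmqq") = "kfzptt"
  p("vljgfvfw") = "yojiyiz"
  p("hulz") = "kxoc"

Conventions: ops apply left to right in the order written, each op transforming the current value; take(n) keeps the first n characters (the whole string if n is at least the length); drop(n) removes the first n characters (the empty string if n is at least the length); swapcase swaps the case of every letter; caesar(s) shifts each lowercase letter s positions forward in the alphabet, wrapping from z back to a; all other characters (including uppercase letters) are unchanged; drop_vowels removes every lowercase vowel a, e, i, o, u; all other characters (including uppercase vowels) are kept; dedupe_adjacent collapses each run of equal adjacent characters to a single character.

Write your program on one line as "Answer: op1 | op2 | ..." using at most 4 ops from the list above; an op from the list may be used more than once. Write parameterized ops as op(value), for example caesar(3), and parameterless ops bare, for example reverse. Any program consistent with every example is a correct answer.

caesar(11) | drop_vowels | caesar(11) | caesar(7)

Check, running the answer program on each example:
  "hcwmqq" -> "snhxbb" -> "snhxbb" -> "dysimm" -> "kfzptt"
  "vljgfvfw" -> "gwurqgqh" -> "gwrqgqh" -> "rhcbrbs" -> "yojiyiz"
  "hulz" -> "sfwk" -> "sfwk" -> "dqhv" -> "kxoc"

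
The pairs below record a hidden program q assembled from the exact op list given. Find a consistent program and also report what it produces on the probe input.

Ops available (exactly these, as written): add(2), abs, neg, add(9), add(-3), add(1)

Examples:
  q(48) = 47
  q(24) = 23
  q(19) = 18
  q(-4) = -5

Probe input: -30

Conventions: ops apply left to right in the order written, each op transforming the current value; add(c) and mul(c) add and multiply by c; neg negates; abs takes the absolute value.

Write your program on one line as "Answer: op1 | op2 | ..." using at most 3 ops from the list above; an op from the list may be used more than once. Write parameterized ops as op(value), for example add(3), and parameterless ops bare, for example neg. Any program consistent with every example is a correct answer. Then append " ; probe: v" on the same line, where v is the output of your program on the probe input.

add(-3) | add(2) ; probe: -31

Check, running the answer program on each example:
  48 -> 45 -> 47
  24 -> 21 -> 23
  19 -> 16 -> 18
  -4 -> -7 -> -5
  probe: -30 -> -33 -> -31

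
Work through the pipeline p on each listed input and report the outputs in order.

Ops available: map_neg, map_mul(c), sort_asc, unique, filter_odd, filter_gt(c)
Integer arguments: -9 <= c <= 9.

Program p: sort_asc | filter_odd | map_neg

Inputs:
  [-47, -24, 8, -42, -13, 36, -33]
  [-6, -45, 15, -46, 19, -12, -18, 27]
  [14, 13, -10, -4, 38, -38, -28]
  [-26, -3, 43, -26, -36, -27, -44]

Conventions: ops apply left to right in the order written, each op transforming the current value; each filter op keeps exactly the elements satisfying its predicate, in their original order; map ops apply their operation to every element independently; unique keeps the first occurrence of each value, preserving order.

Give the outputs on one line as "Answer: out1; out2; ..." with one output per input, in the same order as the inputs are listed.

[47, 33, 13]; [45, -15, -19, -27]; [-13]; [27, 3, -43]

Execution, op by op:
  [-47, -24, 8, -42, -13, 36, -33] -> [-47, -42, -33, -24, -13, 8, 36] -> [-47, -33, -13] -> [47, 33, 13]
  [-6, -45, 15, -46, 19, -12, -18, 27] -> [-46, -45, -18, -12, -6, 15, 19, 27] -> [-45, 15, 19, 27] -> [45, -15, -19, -27]
  [14, 13, -10, -4, 38, -38, -28] -> [-38, -28, -10, -4, 13, 14, 38] -> [13] -> [-13]
  [-26, -3, 43, -26, -36, -27, -44] -> [-44, -36, -27, -26, -26, -3, 43] -> [-27, -3, 43] -> [27, 3, -43]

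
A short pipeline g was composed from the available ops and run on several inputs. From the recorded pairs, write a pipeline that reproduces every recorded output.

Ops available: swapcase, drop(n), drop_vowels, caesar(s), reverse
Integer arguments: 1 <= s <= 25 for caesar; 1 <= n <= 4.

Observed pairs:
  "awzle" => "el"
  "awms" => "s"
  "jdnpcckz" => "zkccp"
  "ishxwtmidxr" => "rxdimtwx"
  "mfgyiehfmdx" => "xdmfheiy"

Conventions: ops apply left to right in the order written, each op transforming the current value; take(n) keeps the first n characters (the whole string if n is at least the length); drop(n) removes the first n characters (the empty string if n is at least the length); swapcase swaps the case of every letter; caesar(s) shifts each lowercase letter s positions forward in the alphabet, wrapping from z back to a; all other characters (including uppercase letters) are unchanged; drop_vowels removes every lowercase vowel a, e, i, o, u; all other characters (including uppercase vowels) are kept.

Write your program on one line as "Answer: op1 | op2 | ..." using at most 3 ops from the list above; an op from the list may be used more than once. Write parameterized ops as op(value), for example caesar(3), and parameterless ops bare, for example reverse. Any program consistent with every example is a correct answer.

drop(3) | reverse

Check, running the answer program on each example:
  "awzle" -> "le" -> "el"
  "awms" -> "s" -> "s"
  "jdnpcckz" -> "pcckz" -> "zkccp"
  "ishxwtmidxr" -> "xwtmidxr" -> "rxdimtwx"
  "mfgyiehfmdx" -> "yiehfmdx" -> "xdmfheiy"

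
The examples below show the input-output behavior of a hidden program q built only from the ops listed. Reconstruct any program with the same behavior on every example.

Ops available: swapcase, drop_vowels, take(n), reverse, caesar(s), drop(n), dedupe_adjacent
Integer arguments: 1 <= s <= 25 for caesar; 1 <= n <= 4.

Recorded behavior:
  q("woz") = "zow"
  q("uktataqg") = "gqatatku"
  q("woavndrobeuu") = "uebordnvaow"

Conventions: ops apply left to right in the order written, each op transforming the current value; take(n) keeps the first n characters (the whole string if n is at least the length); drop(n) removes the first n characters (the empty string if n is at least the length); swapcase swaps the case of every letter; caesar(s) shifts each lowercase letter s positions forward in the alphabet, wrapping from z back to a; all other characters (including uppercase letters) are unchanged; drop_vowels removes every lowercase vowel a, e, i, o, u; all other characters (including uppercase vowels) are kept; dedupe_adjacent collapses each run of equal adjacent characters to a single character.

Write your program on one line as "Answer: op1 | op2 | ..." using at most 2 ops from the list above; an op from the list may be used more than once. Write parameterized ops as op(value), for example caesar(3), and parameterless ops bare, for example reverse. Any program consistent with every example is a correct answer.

dedupe_adjacent | reverse

Check, running the answer program on each example:
  "woz" -> "woz" -> "zow"
  "uktataqg" -> "uktataqg" -> "gqatatku"
  "woavndrobeuu" -> "woavndrobeu" -> "uebordnvaow"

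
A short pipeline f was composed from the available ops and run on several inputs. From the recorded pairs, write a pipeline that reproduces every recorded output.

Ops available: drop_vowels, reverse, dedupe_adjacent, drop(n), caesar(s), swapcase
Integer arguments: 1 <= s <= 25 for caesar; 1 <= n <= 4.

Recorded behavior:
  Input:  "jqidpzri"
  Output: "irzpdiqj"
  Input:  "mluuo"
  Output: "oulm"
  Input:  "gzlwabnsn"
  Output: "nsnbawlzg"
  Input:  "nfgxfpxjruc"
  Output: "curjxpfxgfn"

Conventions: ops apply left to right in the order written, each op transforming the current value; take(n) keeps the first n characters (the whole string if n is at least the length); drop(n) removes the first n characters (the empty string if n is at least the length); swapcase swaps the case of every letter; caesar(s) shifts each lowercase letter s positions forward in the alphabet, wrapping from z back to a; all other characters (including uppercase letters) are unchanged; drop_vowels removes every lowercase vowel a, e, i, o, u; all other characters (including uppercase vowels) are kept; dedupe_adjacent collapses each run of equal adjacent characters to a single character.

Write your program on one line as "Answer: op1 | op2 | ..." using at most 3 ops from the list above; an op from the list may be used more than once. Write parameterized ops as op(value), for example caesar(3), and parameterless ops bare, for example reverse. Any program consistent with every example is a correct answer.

reverse | dedupe_adjacent

Check, running the answer program on each example:
  "jqidpzri" -> "irzpdiqj" -> "irzpdiqj"
  "mluuo" -> "ouulm" -> "oulm"
  "gzlwabnsn" -> "nsnbawlzg" -> "nsnbawlzg"
  "nfgxfpxjruc" -> "curjxpfxgfn" -> "curjxpfxgfn"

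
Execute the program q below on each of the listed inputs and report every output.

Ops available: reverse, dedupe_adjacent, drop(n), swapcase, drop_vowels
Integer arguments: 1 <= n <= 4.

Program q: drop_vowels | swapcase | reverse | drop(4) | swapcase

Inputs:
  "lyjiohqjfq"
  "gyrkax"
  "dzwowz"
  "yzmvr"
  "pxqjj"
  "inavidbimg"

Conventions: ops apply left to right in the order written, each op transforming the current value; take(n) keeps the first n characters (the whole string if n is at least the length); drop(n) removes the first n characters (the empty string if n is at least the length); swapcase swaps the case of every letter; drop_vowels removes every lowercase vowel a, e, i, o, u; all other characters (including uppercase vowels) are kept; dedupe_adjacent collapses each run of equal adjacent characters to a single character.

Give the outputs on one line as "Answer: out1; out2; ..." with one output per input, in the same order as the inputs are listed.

Execution, op by op:
  "lyjiohqjfq" -> "lyjhqjfq" -> "LYJHQJFQ" -> "QFJQHJYL" -> "HJYL" -> "hjyl"
  "gyrkax" -> "gyrkx" -> "GYRKX" -> "XKRYG" -> "G" -> "g"
  "dzwowz" -> "dzwwz" -> "DZWWZ" -> "ZWWZD" -> "D" -> "d"
  "yzmvr" -> "yzmvr" -> "YZMVR" -> "RVMZY" -> "Y" -> "y"
  "pxqjj" -> "pxqjj" -> "PXQJJ" -> "JJQXP" -> "P" -> "p"
  "inavidbimg" -> "nvdbmg" -> "NVDBMG" -> "GMBDVN" -> "VN" -> "vn"

"hjyl"; "g"; "d"; "y"; "p"; "vn"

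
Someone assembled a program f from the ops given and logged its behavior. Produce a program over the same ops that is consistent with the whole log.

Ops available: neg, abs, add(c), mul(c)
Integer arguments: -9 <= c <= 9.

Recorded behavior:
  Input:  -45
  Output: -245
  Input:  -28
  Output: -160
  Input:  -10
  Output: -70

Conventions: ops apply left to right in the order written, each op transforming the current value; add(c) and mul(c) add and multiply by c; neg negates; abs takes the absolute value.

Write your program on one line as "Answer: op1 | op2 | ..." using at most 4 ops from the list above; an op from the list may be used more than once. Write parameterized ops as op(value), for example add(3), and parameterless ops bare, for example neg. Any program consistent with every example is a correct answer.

neg | add(4) | neg | mul(5)

Check, running the answer program on each example:
  -45 -> 45 -> 49 -> -49 -> -245
  -28 -> 28 -> 32 -> -32 -> -160
  -10 -> 10 -> 14 -> -14 -> -70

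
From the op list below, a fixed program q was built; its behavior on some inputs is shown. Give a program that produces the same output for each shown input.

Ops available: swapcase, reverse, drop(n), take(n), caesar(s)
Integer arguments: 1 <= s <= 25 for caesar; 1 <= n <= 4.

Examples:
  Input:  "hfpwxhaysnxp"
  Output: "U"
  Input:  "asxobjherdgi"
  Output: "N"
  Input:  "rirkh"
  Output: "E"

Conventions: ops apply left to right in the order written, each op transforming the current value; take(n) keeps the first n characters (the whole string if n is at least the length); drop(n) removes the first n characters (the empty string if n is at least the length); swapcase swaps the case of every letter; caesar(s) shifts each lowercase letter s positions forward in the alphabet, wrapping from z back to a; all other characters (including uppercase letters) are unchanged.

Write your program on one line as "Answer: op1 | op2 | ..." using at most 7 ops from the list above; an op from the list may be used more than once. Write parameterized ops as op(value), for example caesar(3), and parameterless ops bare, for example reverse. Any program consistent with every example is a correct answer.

take(4) | caesar(10) | take(2) | caesar(3) | take(1) | swapcase

Check, running the answer program on each example:
  "hfpwxhaysnxp" -> "hfpw" -> "rpzg" -> "rp" -> "us" -> "u" -> "U"
  "asxobjherdgi" -> "asxo" -> "kchy" -> "kc" -> "nf" -> "n" -> "N"
  "rirkh" -> "rirk" -> "bsbu" -> "bs" -> "ev" -> "e" -> "E"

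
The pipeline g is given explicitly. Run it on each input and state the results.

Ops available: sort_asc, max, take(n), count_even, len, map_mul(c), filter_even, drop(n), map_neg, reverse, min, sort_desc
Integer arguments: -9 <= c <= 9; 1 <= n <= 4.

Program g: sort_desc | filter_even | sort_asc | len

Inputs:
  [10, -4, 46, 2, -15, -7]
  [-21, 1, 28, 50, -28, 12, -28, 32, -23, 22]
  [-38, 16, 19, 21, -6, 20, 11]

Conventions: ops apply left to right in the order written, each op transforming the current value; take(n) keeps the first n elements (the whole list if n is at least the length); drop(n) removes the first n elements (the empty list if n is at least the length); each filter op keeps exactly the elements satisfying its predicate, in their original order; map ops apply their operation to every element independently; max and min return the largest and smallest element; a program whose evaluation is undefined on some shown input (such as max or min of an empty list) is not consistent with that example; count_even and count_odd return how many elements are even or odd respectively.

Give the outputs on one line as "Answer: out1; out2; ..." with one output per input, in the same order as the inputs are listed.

4; 7; 4

Execution, op by op:
  [10, -4, 46, 2, -15, -7] -> [46, 10, 2, -4, -7, -15] -> [46, 10, 2, -4] -> [-4, 2, 10, 46] -> 4
  [-21, 1, 28, 50, -28, 12, -28, 32, -23, 22] -> [50, 32, 28, 22, 12, 1, -21, -23, -28, -28] -> [50, 32, 28, 22, 12, -28, -28] -> [-28, -28, 12, 22, 28, 32, 50] -> 7
  [-38, 16, 19, 21, -6, 20, 11] -> [21, 20, 19, 16, 11, -6, -38] -> [20, 16, -6, -38] -> [-38, -6, 16, 20] -> 4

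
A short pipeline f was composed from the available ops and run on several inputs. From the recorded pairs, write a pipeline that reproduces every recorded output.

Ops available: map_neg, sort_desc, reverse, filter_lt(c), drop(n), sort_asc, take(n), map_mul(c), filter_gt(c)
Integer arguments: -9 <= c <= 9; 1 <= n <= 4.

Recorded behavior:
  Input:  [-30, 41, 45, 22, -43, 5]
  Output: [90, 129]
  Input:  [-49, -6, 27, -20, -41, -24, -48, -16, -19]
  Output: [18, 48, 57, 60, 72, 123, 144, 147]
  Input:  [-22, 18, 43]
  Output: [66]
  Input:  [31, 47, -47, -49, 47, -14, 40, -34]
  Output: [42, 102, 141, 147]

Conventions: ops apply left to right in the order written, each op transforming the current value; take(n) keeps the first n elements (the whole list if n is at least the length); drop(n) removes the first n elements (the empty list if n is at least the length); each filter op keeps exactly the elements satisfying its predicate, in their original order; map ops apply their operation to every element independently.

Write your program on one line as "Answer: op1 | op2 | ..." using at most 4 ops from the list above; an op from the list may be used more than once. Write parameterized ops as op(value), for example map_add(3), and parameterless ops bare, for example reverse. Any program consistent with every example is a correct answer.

reverse | sort_desc | map_mul(-3) | filter_gt(3)

Check, running the answer program on each example:
  [-30, 41, 45, 22, -43, 5] -> [5, -43, 22, 45, 41, -30] -> [45, 41, 22, 5, -30, -43] -> [-135, -123, -66, -15, 90, 129] -> [90, 129]
  [-49, -6, 27, -20, -41, -24, -48, -16, -19] -> [-19, -16, -48, -24, -41, -20, 27, -6, -49] -> [27, -6, -16, -19, -20, -24, -41, -48, -49] -> [-81, 18, 48, 57, 60, 72, 123, 144, 147] -> [18, 48, 57, 60, 72, 123, 144, 147]
  [-22, 18, 43] -> [43, 18, -22] -> [43, 18, -22] -> [-129, -54, 66] -> [66]
  [31, 47, -47, -49, 47, -14, 40, -34] -> [-34, 40, -14, 47, -49, -47, 47, 31] -> [47, 47, 40, 31, -14, -34, -47, -49] -> [-141, -141, -120, -93, 42, 102, 141, 147] -> [42, 102, 141, 147]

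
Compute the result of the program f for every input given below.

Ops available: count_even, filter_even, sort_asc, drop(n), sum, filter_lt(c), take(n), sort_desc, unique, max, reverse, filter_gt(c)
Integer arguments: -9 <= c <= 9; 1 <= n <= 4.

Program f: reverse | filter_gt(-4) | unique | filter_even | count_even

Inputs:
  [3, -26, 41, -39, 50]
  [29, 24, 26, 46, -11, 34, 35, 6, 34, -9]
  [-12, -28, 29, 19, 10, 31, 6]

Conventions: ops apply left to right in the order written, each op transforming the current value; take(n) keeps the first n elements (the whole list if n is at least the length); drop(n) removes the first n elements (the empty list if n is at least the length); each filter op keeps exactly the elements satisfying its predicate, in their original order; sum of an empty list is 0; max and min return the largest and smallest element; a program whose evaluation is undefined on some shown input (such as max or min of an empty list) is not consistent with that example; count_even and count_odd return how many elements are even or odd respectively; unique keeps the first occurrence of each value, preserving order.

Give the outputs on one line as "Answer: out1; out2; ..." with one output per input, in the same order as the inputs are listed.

1; 5; 2

Execution, op by op:
  [3, -26, 41, -39, 50] -> [50, -39, 41, -26, 3] -> [50, 41, 3] -> [50, 41, 3] -> [50] -> 1
  [29, 24, 26, 46, -11, 34, 35, 6, 34, -9] -> [-9, 34, 6, 35, 34, -11, 46, 26, 24, 29] -> [34, 6, 35, 34, 46, 26, 24, 29] -> [34, 6, 35, 46, 26, 24, 29] -> [34, 6, 46, 26, 24] -> 5
  [-12, -28, 29, 19, 10, 31, 6] -> [6, 31, 10, 19, 29, -28, -12] -> [6, 31, 10, 19, 29] -> [6, 31, 10, 19, 29] -> [6, 10] -> 2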